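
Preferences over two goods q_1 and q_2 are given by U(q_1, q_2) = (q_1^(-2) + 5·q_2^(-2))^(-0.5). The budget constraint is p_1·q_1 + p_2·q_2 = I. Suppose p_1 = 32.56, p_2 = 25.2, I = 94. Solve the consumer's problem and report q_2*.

q_2* = 2.2023

MU_q_1 ∝ q_1^(-3), MU_q_2 ∝ 5·q_2^(-3), so MRS = (1/5)·(q_2/q_1)^(3) = p_1/p_2.
Hence q_2/q_1 = (5·p_1/p_2)^(1/(3)), i.e. raised to the 1/3 power.
Substitute q_2 = (q_2/q_1)·q_1 into the budget: q_1* = I/(p_1 + p_2·(q_2/q_1)).
Numerically q_2/q_1 = 1.86245, so q_1* = 94/(32.56 + 25.2·1.86245) = 1.1825 and q_2* = 1.86245·1.1825 = 2.2023.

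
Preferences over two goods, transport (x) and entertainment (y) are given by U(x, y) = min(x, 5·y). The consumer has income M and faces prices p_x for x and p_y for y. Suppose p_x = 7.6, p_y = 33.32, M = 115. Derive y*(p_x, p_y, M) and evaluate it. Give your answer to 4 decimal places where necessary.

With perfect complements, no substitution: consume in ratio x:y = 5:1.
Budget: p_x·x + p_y·(1/5)·x = M, so (5·p_x + p_y)·x = 5·M.
Demand: x*(p_x,p_y,M) = 5·M/(5·p_x + p_y), y* = M/(5·p_x + p_y).
Here 5·7.6 + 33.32 = 71.32, giving y* = 1.6125.

y* = 1.6125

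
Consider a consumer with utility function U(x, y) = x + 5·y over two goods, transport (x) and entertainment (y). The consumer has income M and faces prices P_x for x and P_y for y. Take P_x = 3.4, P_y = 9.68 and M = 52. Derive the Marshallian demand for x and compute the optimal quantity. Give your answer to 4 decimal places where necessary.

x* = 0

Linear utility — the consumer picks whichever good has higher MU/price: 1/3.4 = 0.2941 vs 5/9.68 = 0.5165.
y gives more utility per dollar, so spend all income on y: y* = M/P_y, x* = 0.
Numerically: x* = 0, y* = 5.3719.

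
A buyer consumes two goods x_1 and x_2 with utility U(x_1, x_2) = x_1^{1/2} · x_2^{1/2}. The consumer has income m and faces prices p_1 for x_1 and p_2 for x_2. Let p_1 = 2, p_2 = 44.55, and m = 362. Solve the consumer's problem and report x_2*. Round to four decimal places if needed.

Tangency: MRS = x_2/x_1 = p_1/p_2.
So 0.5·p_2·x_2 = 0.5·p_1·x_1; combined with the budget, a share 0.5 of income goes to x_1.
Demand: x_1*(p_1,p_2,m) = 0.5·m/p_1 and x_2* = 0.5·m/p_2.
At p_1=2, p_2=44.55, m=362: x_2* = 0.5·362/44.55 = 4.0629.

x_2* = 4.0629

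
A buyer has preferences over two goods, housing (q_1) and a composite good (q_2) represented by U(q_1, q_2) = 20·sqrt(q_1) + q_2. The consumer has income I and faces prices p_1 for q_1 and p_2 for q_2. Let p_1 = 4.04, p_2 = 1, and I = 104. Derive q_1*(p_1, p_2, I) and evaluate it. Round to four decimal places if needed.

q_1* = 6.1269

Utility is quasi-linear in q_2; the FOC for q_1 is 10/√q_1 = p_1/p_2.
Thus q_1* = (10·p_2/p_1)² — independent of I — with the rest of income spent on q_2.
Plugging in: q_1* = (10·1/4.04)² = 6.1269.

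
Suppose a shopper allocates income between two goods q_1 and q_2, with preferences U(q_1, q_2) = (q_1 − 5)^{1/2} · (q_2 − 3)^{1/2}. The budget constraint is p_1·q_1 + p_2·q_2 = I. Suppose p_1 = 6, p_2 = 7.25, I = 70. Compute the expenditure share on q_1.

Discretionary income = 70 − 5·6 − 3·7.25 = 18.25; q_1* = 5 + 0.5·18.25/6 = 6.5208; q_2* = 3 + 0.5·18.25/7.25 = 4.2586.
Expenditure on q_1: 6·6.5208 = 39.125; share = 0.5589.

share on q_1 = 0.5589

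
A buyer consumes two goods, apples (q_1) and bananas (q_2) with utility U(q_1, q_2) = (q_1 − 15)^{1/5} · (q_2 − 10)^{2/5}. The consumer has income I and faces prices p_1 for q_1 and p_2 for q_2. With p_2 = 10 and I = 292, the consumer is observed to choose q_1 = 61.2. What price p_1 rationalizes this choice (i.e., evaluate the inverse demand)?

p_1 = 1.25

MRS = (1/2)·(q_2−10)/(q_1−15). Tangency with p_1/p_2 gives q_2−10 = 2·(p_1/p_2)·(q_1−15).
Substituting into the budget: q_1* = 15 + 1/3·(I − 15·p_1 − 10·p_2)/p_1, and q_2* = 10 + 2/3·(…)/p_2.
Set q_1* = 61.2 in the demand function and solve for p_1: p_1 = 1.25.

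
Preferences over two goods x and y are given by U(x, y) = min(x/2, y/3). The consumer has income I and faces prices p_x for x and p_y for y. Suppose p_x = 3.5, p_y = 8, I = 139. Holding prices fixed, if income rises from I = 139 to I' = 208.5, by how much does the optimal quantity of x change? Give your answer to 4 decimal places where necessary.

Δx* = 4.4839

With perfect complements, no substitution: consume in ratio x:y = 2:3.
Budget: p_x·x + p_y·(3/2)·x = I, so (2·p_x + 3·p_y)·x = 2·I.
Demand: x*(p_x,p_y,I) = 2·I/(2·p_x + 3·p_y), y* = 3·I/(2·p_x + 3·p_y).
Here 2·3.5 + 3·8 = 31, giving x* = 8.9677.
At I' = 208.5: x* = 13.4516. Change: 13.4516 − 8.9677 = 4.4839.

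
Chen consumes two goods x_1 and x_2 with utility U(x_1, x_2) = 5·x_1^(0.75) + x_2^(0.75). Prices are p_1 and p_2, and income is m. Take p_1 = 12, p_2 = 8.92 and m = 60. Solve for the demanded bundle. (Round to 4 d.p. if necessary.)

MU_x_1 ∝ 5·x_1^(-0.25), MU_x_2 ∝ x_2^(-0.25), so MRS = 5·(x_2/x_1)^(0.25) = p_1/p_2.
Hence x_2/x_1 = ((1/5)·p_1/p_2)^(1/(0.25)), i.e. raised to the 4 power.
With the ratio pinned down, the budget gives x_1* = m/(p_1 + p_2·(x_2/x_1)) and x_2* = (x_2/x_1)·x_1*.
Numerically x_2/x_1 = 0.005241, so x_1* = 60/(12 + 8.92·0.005241) = 4.9806 and x_2* = 0.005241·4.9806 = 0.0261.

x_1* = 4.9806, x_2* = 0.0261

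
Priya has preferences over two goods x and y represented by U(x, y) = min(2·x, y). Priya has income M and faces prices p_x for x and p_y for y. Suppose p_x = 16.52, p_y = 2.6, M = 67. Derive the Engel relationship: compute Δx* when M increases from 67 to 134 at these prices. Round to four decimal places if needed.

Δx* = 3.0847

With perfect complements, no substitution: consume in ratio x:y = 1:2.
Budget: p_x·x + p_y·2·x = M, so (p_x + 2·p_y)·x = M.
Demand: x*(p_x,p_y,M) = M/(p_x + 2·p_y), y* = 2·M/(p_x + 2·p_y).
Here 16.52 + 2·2.6 = 21.72, giving x* = 3.0847.
At M' = 134: x* = 6.1694. Change: 6.1694 − 3.0847 = 3.0847.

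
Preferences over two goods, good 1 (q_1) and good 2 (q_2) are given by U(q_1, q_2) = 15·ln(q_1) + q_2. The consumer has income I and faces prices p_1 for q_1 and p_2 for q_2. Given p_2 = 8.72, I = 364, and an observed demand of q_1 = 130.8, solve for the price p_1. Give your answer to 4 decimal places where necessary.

p_1 = 1

MU_q_1 = 15/q_1, MU_q_2 = 1. Tangency: 15/q_1 = p_1/p_2.
So q_1*(p_1,p_2) = 15·p_2/p_1, independent of income; and q_2* = (I − 15·p_2)/p_2.
Set q_1* = 130.8 in the demand function and solve for p_1: p_1 = 1.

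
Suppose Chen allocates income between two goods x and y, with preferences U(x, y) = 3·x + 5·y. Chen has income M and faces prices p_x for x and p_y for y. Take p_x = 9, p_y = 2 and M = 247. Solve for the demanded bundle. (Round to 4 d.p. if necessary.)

x* = 0, y* = 123.5

Linear utility — the consumer picks whichever good has higher MU/price: 3/9 = 0.3333 vs 5/2 = 2.5.
y gives more utility per dollar, so spend all income on y: y* = M/p_y, x* = 0.
Numerically: x* = 0, y* = 123.5.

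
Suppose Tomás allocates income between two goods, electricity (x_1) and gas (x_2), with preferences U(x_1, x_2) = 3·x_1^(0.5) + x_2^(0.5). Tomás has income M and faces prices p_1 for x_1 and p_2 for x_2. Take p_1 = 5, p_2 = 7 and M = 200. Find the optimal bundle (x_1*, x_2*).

From the CES first-order condition, 3·(x_2/x_1)^(0.5) = p_1/p_2.
Hence x_2/x_1 = ((1/3)·p_1/p_2)^(1/(0.5)), i.e. raised to the 2 power.
Substitute x_2 = (x_2/x_1)·x_1 into the budget: x_1* = M/(p_1 + p_2·(x_2/x_1)).
Numerically x_2/x_1 = 0.056689, so x_1* = 200/(5 + 7·0.056689) = 37.0588 and x_2* = 0.056689·37.0588 = 2.1008.

x_1* = 37.0588, x_2* = 2.1008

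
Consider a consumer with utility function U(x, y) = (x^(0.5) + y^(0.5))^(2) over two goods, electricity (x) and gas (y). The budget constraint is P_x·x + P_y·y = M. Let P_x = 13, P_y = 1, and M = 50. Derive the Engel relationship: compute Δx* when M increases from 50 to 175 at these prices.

Δx* = 0.6868

Numerically y/x = 169, so x* = 50/(13 + 1·169) = 0.2747.
At M' = 175: x* = 0.9615. Change: 0.9615 − 0.2747 = 0.6868.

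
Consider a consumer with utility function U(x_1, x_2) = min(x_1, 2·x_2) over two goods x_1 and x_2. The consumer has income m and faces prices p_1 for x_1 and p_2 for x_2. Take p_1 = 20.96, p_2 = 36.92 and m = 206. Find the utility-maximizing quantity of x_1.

Demand: x_1*(p_1,p_2,m) = 2·m/(2·p_1 + p_2), x_2* = m/(2·p_1 + p_2).
Here 2·20.96 + 36.92 = 78.84, giving x_1* = 5.2258.

x_1* = 5.2258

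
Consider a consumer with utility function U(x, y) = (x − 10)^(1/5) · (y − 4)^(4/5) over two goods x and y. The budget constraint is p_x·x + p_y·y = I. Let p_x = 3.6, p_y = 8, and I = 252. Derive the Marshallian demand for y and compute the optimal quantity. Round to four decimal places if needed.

Let x' = x−10, y' = y−4. MRS = (1/4)·y'/x' = p_x/p_y.
After buying the subsistence bundle (10, 4), a share 0.2 of the remaining income goes to x: x* = 10 + 0.2·(I − 10p_x − 4p_y)/p_x.
Discretionary income = 252 − 10·3.6 − 4·8 = 184; y* = 4 + 0.8·184/8 = 22.4.

y* = 22.4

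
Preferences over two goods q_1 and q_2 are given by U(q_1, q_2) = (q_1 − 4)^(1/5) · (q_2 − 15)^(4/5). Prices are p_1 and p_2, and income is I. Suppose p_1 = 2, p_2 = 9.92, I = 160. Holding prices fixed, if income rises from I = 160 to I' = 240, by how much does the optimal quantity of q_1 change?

This is Cobb-Douglas in (q_1−4, q_2−15): tangency gives 0.2·p_2·(q_2−15) = 0.8·p_1·(q_1−4).
Substituting into the budget: q_1* = 4 + 0.2·(I − 4·p_1 − 15·p_2)/p_1, and q_2* = 15 + 0.8·(…)/p_2.
Discretionary income = 160 − 4·2 − 15·9.92 = 3.2; q_1* = 4 + 0.2·3.2/2 = 4.32.
At I' = 240: q_1* = 12.32. Change: 12.32 − 4.32 = 8.

Δq_1* = 8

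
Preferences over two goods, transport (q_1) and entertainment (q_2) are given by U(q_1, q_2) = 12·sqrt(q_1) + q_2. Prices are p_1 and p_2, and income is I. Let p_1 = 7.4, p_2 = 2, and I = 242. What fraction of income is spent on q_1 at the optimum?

share on q_1 = 0.0804

Set MRS = p_1/p_2: 6·q_1^(−1/2) = p_1/p_2.
Thus q_1* = (6·p_2/p_1)² — independent of I — with the rest of income spent on q_2.
Plugging in: q_1* = (6·2/7.4)² = 2.6297, q_2* = 111.2703.
Expenditure on q_1: 7.4·2.6297 = 19.4595; share = 0.0804.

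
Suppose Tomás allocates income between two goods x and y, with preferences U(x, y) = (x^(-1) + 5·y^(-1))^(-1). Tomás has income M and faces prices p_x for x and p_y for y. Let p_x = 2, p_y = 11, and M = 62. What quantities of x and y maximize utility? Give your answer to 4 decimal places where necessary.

x* = 4.9647, y* = 4.7337

From the CES first-order condition, (1/5)·(y/x)^(2) = p_x/p_y.
Solve for the ratio: y/x = [5·p_x/p_y]^(0.5).
With the ratio pinned down, the budget gives x* = M/(p_x + p_y·(y/x)) and y* = (y/x)·x*.
Numerically y/x = 0.953463, so x* = 62/(2 + 11·0.953463) = 4.9647 and y* = 0.953463·4.9647 = 4.7337.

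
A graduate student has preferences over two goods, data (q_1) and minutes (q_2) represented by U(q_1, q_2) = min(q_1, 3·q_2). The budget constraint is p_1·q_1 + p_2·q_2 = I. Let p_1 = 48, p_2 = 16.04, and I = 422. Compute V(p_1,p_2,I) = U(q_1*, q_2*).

With perfect complements, no substitution: consume in ratio q_1:q_2 = 3:1.
Budget: p_1·q_1 + p_2·(1/3)·q_1 = I, so (3·p_1 + p_2)·q_1 = 3·I.
Demand: q_1*(p_1,p_2,I) = 3·I/(3·p_1 + p_2), q_2* = I/(3·p_1 + p_2).
Here 3·48 + 16.04 = 160.04, giving q_1* = 7.9105 and q_2* = 2.6368.
Utility at the optimum: U(7.9105, 2.6368) = 7.9105.

V = 7.9105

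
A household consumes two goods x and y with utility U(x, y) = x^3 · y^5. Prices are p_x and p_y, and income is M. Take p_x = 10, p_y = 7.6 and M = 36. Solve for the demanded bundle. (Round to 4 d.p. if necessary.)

Demand: x*(p_x,p_y,M) = 0.375·M/p_x and y* = 0.625·M/p_y.
At p_x=10, p_y=7.6, M=36: x* = 0.375·36/10 = 1.35, y* = 2.9605.

x* = 1.35, y* = 2.9605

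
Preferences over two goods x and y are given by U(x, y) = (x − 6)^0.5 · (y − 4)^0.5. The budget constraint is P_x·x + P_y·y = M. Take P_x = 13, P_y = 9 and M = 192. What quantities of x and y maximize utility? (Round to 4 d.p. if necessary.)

Let x' = x−6, y' = y−4. MRS = y'/x' = P_x/P_y.
After buying the subsistence bundle (6, 4), a share 0.5 of the remaining income goes to x: x* = 6 + 0.5·(M − 6P_x − 4P_y)/P_x.
Discretionary income = 192 − 6·13 − 4·9 = 78; x* = 6 + 0.5·78/13 = 9; y* = 4 + 0.5·78/9 = 8.3333.

x* = 9, y* = 8.3333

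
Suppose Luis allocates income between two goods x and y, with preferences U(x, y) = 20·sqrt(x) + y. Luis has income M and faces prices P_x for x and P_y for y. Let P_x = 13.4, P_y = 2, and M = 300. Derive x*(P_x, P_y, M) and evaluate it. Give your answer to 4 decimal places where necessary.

MU_x = 10/√x, MU_y = 1. Tangency: 10/√x = P_x/P_y.
Solve: √x = 10·P_y/P_x, so x*(P_x,P_y) = (10·P_y/P_x)², and y* = (M − P_x·x*)/P_y.
Plugging in: x* = (10·2/13.4)² = 2.2277.

x* = 2.2277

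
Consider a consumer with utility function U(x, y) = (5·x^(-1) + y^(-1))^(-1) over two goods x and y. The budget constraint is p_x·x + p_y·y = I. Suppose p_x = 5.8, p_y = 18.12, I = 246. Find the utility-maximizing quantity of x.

From the CES first-order condition, 5·(y/x)^(2) = p_x/p_y.
Solve for the ratio: y/x = [(1/5)·p_x/p_y]^(0.5).
Substitute y = (y/x)·x into the budget: x* = I/(p_x + p_y·(y/x)).
Numerically y/x = 0.253017, so x* = 246/(5.8 + 18.12·0.253017) = 23.6888.

x* = 23.6888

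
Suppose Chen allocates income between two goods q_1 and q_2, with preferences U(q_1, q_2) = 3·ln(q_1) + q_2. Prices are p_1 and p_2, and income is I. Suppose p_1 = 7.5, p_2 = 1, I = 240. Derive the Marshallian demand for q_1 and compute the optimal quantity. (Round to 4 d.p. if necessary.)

Set MRS = p_1/p_2: (3/q_1)/1 = p_1/p_2.
So q_1*(p_1,p_2) = 3·p_2/p_1, independent of income; and q_2* = (I − 3·p_2)/p_2.
At the given prices: q_1* = 3·1/7.5 = 0.4.

q_1* = 0.4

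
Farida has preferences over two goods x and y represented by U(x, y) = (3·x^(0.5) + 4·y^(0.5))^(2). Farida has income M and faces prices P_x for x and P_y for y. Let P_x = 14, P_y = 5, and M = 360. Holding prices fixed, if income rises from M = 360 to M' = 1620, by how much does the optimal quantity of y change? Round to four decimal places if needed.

Δy* = 209.8439

With the ratio pinned down, the budget gives x* = M/(P_x + P_y·(y/x)) and y* = (y/x)·x*.
Numerically y/x = 13.937778, so x* = 360/(14 + 5·13.937778) = 4.3016 and y* = 13.937778·4.3016 = 59.9554.
At M' = 1620: y* = 269.7993. Change: 269.7993 − 59.9554 = 209.8439.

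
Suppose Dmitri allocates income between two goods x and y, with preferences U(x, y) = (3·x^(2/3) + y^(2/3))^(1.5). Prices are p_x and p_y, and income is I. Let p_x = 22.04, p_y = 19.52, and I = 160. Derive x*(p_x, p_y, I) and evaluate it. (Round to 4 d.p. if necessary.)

x* = 6.9322

MU_x ∝ 3·x^(-1/3), MU_y ∝ y^(-1/3), so MRS = 3·(y/x)^(1/3) = p_x/p_y.
Solve for the ratio: y/x = [(1/3)·p_x/p_y]^(3).
Substitute y = (y/x)·x into the budget: x* = I/(p_x + p_y·(y/x)).
Numerically y/x = 0.053313, so x* = 160/(22.04 + 19.52·0.053313) = 6.9322.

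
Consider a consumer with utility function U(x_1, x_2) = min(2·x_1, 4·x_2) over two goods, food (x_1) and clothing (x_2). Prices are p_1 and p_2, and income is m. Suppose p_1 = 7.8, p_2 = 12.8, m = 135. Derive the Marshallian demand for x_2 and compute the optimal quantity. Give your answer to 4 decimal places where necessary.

Demand: x_1*(p_1,p_2,m) = 4·m/(4·p_1 + 2·p_2), x_2* = 2·m/(4·p_1 + 2·p_2).
Here 4·7.8 + 2·12.8 = 56.8, giving x_2* = 4.7535.

x_2* = 4.7535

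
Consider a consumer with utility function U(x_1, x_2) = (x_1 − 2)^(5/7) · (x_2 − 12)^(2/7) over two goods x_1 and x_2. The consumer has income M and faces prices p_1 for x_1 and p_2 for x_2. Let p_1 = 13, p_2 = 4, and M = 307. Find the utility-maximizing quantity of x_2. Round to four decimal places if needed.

MRS = (5/2)·(x_2−12)/(x_1−2). Tangency with p_1/p_2 gives x_2−12 = (2/5)·(p_1/p_2)·(x_1−2).
Substituting into the budget: x_1* = 2 + 5/7·(M − 2·p_1 − 12·p_2)/p_1, and x_2* = 12 + 2/7·(…)/p_2.
Discretionary income = 307 − 2·13 − 12·4 = 233; x_2* = 12 + 2/7·233/4 = 28.6429.

x_2* = 28.6429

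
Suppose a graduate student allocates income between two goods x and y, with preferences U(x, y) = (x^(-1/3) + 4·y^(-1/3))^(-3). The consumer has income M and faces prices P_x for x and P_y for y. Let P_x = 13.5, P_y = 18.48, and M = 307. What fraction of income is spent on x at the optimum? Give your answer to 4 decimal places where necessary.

share on x = 0.2463

MRS = MU_x/MU_y = (1/4)·(y/x)^(4/3). Set equal to P_x/P_y.
Solve for the ratio: y/x = [4·P_x/P_y]^(0.75).
Substitute y = (y/x)·x into the budget: x* = M/(P_x + P_y·(y/x)).
Numerically y/x = 2.234955, so x* = 307/(13.5 + 18.48·2.234955) = 5.602 and y* = 2.234955·5.602 = 12.5202.
Expenditure on x: 13.5·5.602 = 75.6268; share = 0.2463.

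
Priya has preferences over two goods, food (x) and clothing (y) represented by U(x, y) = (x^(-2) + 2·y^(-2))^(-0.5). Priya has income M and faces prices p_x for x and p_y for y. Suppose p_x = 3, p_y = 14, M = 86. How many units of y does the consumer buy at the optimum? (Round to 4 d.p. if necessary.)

MU_x ∝ x^(-3), MU_y ∝ 2·y^(-3), so MRS = (1/2)·(y/x)^(3) = p_x/p_y.
Solve for the ratio: y/x = [2·p_x/p_y]^(1/3).
With the ratio pinned down, the budget gives x* = M/(p_x + p_y·(y/x)) and y* = (y/x)·x*.
Numerically y/x = 0.753947, so x* = 86/(3 + 14·0.753947) = 6.3444 and y* = 0.753947·6.3444 = 4.7833.

y* = 4.7833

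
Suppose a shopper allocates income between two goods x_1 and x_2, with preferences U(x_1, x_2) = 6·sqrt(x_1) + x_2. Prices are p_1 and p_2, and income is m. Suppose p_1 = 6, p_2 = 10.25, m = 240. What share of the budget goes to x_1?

share on x_1 = 0.6566

MU_x_1 = 3/√x_1, MU_x_2 = 1. Tangency: 3/√x_1 = p_1/p_2.
Solve: √x_1 = 3·p_2/p_1, so x_1*(p_1,p_2) = (3·p_2/p_1)², and x_2* = (m − p_1·x_1*)/p_2.
Plugging in: x_1* = (3·10.25/6)² = 26.2656, x_2* = 8.0396.
Expenditure on x_1: 6·26.2656 = 157.5938; share = 0.6566.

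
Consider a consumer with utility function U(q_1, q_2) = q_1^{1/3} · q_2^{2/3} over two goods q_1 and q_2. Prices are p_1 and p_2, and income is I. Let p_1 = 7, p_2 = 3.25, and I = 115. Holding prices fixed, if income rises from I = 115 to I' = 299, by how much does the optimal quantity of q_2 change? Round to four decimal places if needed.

At p_1=7, p_2=3.25, I=115: q_2* = 2/3·115/3.25 = 23.5897.
At I' = 299: q_2* = 61.3333. Change: 61.3333 − 23.5897 = 37.7436.

Δq_2* = 37.7436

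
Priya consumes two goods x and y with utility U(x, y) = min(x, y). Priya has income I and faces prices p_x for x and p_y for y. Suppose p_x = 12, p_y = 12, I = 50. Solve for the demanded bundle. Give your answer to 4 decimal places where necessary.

With perfect complements, no substitution: consume in ratio x:y = 1:1.
Budget: p_x·x + p_y·x = I, so (p_x + p_y)·x = I.
Demand: x*(p_x,p_y,I) = I/(p_x + p_y), y* = I/(p_x + p_y).
Here 12 + 12 = 24, giving x* = 2.0833 and y* = 2.0833.

x* = 2.0833, y* = 2.0833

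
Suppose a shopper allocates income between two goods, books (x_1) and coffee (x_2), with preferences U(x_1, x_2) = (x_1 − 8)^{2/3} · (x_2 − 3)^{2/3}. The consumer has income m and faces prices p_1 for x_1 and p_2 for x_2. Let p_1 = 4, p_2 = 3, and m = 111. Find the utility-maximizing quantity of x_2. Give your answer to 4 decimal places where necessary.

This is Cobb-Douglas in (x_1−8, x_2−3): tangency gives 2/3·p_2·(x_2−3) = 2/3·p_1·(x_1−8).
After buying the subsistence bundle (8, 3), a share 0.5 of the remaining income goes to x_1: x_1* = 8 + 0.5·(m − 8p_1 − 3p_2)/p_1.
Discretionary income = 111 − 8·4 − 3·3 = 70; x_2* = 3 + 0.5·70/3 = 14.6667.

x_2* = 14.6667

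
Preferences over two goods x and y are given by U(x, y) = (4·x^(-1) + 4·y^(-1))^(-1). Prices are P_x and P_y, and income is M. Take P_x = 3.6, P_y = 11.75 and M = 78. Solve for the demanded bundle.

MU_x ∝ 4·x^(-2), MU_y ∝ 4·y^(-2), so MRS = (y/x)^(2) = P_x/P_y.
Hence y/x = (P_x/P_y)^(1/(2)), i.e. raised to the 0.5 power.
Substitute y = (y/x)·x into the budget: x* = M/(P_x + P_y·(y/x)).
Numerically y/x = 0.553519, so x* = 78/(3.6 + 11.75·0.553519) = 7.7198 and y* = 0.553519·7.7198 = 4.2731.

x* = 7.7198, y* = 4.2731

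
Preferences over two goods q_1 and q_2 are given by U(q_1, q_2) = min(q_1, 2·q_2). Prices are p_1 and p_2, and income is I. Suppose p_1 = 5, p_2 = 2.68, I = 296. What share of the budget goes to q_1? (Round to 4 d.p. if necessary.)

Leontief preferences: the optimum is at the kink where q_1/2 = q_2/1, i.e. q_2 = (1/2)·q_1.
Budget: p_1·q_1 + p_2·(1/2)·q_1 = I, so (2·p_1 + p_2)·q_1 = 2·I.
Demand: q_1*(p_1,p_2,I) = 2·I/(2·p_1 + p_2), q_2* = I/(2·p_1 + p_2).
Here 2·5 + 2.68 = 12.68, giving q_1* = 46.6877 and q_2* = 23.3438.
Expenditure on q_1: 5·46.6877 = 233.4385; share = 0.7886.

share on q_1 = 0.7886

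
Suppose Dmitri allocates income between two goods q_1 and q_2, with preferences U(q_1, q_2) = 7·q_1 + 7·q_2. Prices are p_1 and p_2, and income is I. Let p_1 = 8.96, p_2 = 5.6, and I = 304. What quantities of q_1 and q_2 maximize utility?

Perfect substitutes: compare marginal utility per dollar. 7/p_1 vs 7/p_2 → 0.7812 vs 1.25.
q_2 gives more utility per dollar, so spend all income on q_2: q_2* = I/p_2, q_1* = 0.
Numerically: q_1* = 0, q_2* = 54.2857.

q_1* = 0, q_2* = 54.2857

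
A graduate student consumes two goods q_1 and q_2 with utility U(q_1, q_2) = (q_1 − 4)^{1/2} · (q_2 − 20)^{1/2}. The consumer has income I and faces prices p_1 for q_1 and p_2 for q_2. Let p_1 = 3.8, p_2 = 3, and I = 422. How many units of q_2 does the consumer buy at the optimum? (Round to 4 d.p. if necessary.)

q_2* = 77.8

This is Cobb-Douglas in (q_1−4, q_2−20): tangency gives 0.5·p_2·(q_2−20) = 0.5·p_1·(q_1−4).
After buying the subsistence bundle (4, 20), a share 0.5 of the remaining income goes to q_1: q_1* = 4 + 0.5·(I − 4p_1 − 20p_2)/p_1.
Discretionary income = 422 − 4·3.8 − 20·3 = 346.8; q_2* = 20 + 0.5·346.8/3 = 77.8.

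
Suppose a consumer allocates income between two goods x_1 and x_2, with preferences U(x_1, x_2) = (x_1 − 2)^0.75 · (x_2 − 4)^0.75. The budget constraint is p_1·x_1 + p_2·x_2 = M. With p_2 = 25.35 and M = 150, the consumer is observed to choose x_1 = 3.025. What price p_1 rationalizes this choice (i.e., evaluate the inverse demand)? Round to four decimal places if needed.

MRS = (x_2−4)/(x_1−2). Tangency with p_1/p_2 gives x_2−4 = (p_1/p_2)·(x_1−2).
After buying the subsistence bundle (2, 4), a share 0.5 of the remaining income goes to x_1: x_1* = 2 + 0.5·(M − 2p_1 − 4p_2)/p_1.
Set x_1* = 3.025 in the demand function and solve for p_1: p_1 = 12.

p_1 = 12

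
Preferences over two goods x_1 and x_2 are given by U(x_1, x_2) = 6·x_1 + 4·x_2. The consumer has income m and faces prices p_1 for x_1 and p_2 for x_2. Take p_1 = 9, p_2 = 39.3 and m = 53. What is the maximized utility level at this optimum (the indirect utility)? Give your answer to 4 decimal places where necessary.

V = 35.3333

Linear utility — the consumer picks whichever good has higher MU/price: 6/9 = 0.6667 vs 4/39.3 = 0.1018.
x_1 gives more utility per dollar, so spend all income on x_1: x_1* = m/p_1, x_2* = 0.
Numerically: x_1* = 5.8889, x_2* = 0.
Utility at the optimum: U(5.8889, 0) = 35.3333.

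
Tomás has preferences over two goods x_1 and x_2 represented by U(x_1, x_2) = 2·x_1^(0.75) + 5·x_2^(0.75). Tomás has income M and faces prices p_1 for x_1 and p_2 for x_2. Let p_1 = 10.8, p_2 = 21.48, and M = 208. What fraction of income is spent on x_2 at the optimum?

share on x_2 = 0.8324

MU_x_1 ∝ 2·x_1^(-0.25), MU_x_2 ∝ 5·x_2^(-0.25), so MRS = (2/5)·(x_2/x_1)^(0.25) = p_1/p_2.
Hence x_2/x_1 = ((5/2)·p_1/p_2)^(1/(0.25)), i.e. raised to the 4 power.
Substitute x_2 = (x_2/x_1)·x_1 into the budget: x_1* = M/(p_1 + p_2·(x_2/x_1)).
Numerically x_2/x_1 = 2.496422, so x_1* = 208/(10.8 + 21.48·2.496422) = 3.2287 and x_2* = 2.496422·3.2287 = 8.0601.
Expenditure on x_2: 21.48·8.0601 = 173.1305; share = 0.8324.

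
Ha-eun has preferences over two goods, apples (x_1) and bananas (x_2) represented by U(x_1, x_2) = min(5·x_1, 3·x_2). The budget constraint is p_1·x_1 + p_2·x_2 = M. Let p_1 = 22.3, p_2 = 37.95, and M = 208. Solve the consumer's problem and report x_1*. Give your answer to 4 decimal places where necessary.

Leontief preferences: the optimum is at the kink where x_1/3 = x_2/5, i.e. x_2 = (5/3)·x_1.
Budget: p_1·x_1 + p_2·(5/3)·x_1 = M, so (3·p_1 + 5·p_2)·x_1 = 3·M.
Demand: x_1*(p_1,p_2,M) = 3·M/(3·p_1 + 5·p_2), x_2* = 5·M/(3·p_1 + 5·p_2).
Here 3·22.3 + 5·37.95 = 256.65, giving x_1* = 2.4313.

x_1* = 2.4313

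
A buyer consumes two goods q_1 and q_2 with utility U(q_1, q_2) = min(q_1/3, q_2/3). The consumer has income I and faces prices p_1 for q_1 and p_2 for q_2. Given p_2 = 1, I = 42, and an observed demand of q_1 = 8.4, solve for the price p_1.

With perfect complements, no substitution: consume in ratio q_1:q_2 = 3:3.
Budget: p_1·q_1 + p_2·q_1 = I, so (3·p_1 + 3·p_2)·q_1 = 3·I.
Demand: q_1*(p_1,p_2,I) = 3·I/(3·p_1 + 3·p_2), q_2* = 3·I/(3·p_1 + 3·p_2).
Set q_1* = 8.4 in the demand function and solve for p_1: p_1 = 4.

p_1 = 4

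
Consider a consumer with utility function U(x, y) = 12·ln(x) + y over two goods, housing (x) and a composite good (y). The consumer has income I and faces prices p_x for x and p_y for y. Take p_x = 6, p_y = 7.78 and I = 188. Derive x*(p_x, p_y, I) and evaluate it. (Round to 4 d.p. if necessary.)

MU_x = 12/x, MU_y = 1. Tangency: 12/x = p_x/p_y.
So x*(p_x,p_y) = 12·p_y/p_x, independent of income; and y* = (I − 12·p_y)/p_y.
At the given prices: x* = 12·7.78/6 = 15.56.

x* = 15.56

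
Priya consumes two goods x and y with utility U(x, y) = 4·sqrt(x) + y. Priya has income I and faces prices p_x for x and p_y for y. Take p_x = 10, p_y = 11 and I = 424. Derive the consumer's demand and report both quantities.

MU_x = 2/√x, MU_y = 1. Tangency: 2/√x = p_x/p_y.
Thus x* = (2·p_y/p_x)² — independent of I — with the rest of income spent on y.
Plugging in: x* = (2·11/10)² = 4.84, y* = 34.1455.

x* = 4.84, y* = 34.1455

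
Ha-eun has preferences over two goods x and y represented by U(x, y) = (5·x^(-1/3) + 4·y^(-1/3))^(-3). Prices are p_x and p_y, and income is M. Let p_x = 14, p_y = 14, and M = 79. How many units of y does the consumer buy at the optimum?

MU_x ∝ 5·x^(-4/3), MU_y ∝ 4·y^(-4/3), so MRS = (5/4)·(y/x)^(4/3) = p_x/p_y.
Solve for the ratio: y/x = [(4/5)·p_x/p_y]^(0.75).
With the ratio pinned down, the budget gives x* = M/(p_x + p_y·(y/x)) and y* = (y/x)·x*.
Numerically y/x = 0.845897, so x* = 79/(14 + 14·0.845897) = 3.057 and y* = 0.845897·3.057 = 2.5859.

y* = 2.5859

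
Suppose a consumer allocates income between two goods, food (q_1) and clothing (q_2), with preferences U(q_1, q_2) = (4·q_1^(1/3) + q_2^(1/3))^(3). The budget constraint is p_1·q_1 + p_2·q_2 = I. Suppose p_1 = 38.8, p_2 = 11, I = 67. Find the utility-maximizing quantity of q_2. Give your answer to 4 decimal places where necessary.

q_2* = 1.1581

MRS = MU_q_1/MU_q_2 = 4·(q_2/q_1)^(2/3). Set equal to p_1/p_2.
Solve for the ratio: q_2/q_1 = [(1/4)·p_1/p_2]^(1.5).
Substitute q_2 = (q_2/q_1)·q_1 into the budget: q_1* = I/(p_1 + p_2·(q_2/q_1)).
Numerically q_2/q_1 = 0.828073, so q_1* = 67/(38.8 + 11·0.828073) = 1.3985 and q_2* = 0.828073·1.3985 = 1.1581.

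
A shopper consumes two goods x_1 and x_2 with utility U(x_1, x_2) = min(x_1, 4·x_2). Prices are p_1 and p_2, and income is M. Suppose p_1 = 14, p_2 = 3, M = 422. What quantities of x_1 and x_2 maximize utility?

With perfect complements, no substitution: consume in ratio x_1:x_2 = 4:1.
Budget: p_1·x_1 + p_2·(1/4)·x_1 = M, so (4·p_1 + p_2)·x_1 = 4·M.
Demand: x_1*(p_1,p_2,M) = 4·M/(4·p_1 + p_2), x_2* = M/(4·p_1 + p_2).
Here 4·14 + 3 = 59, giving x_1* = 28.6102 and x_2* = 7.1525.

x_1* = 28.6102, x_2* = 7.1525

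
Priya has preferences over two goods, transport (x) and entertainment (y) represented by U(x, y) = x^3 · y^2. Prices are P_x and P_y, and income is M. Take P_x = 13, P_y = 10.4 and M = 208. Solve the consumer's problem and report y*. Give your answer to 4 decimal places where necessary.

y* = 8

Tangency: MRS = (3/2)·y/x = P_x/P_y.
Rearranging, P_y·y = (2/3)·P_x·x. Substituting into the budget gives P_x·x·(1 + (2/3)) = M.
Demand: x*(P_x,P_y,M) = 0.6·M/P_x and y* = 0.4·M/P_y.
At P_x=13, P_y=10.4, M=208: y* = 0.4·208/10.4 = 8.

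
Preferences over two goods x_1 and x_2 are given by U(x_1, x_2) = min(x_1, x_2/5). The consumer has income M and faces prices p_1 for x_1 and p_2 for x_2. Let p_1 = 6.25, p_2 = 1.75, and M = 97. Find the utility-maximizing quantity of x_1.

With perfect complements, no substitution: consume in ratio x_1:x_2 = 1:5.
Budget: p_1·x_1 + p_2·5·x_1 = M, so (p_1 + 5·p_2)·x_1 = M.
Demand: x_1*(p_1,p_2,M) = M/(p_1 + 5·p_2), x_2* = 5·M/(p_1 + 5·p_2).
Here 6.25 + 5·1.75 = 15, giving x_1* = 6.4667.

x_1* = 6.4667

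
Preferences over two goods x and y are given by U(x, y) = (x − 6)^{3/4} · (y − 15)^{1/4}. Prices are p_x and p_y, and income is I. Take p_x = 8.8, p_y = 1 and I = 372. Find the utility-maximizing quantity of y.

MRS = 3·(y−15)/(x−6). Tangency with p_x/p_y gives y−15 = (1/3)·(p_x/p_y)·(x−6).
After buying the subsistence bundle (6, 15), a share 0.75 of the remaining income goes to x: x* = 6 + 0.75·(I − 6p_x − 15p_y)/p_x.
Discretionary income = 372 − 6·8.8 − 15·1 = 304.2; y* = 15 + 0.25·304.2/1 = 91.05.

y* = 91.05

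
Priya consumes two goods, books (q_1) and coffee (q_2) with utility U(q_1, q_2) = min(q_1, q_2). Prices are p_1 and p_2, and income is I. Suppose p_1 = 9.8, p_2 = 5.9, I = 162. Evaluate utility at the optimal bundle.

V = 10.3185

Leontief preferences: the optimum is at the kink where q_1/1 = q_2/1, i.e. q_2 = q_1.
Budget: p_1·q_1 + p_2·q_1 = I, so (p_1 + p_2)·q_1 = I.
Demand: q_1*(p_1,p_2,I) = I/(p_1 + p_2), q_2* = I/(p_1 + p_2).
Here 9.8 + 5.9 = 15.7, giving q_1* = 10.3185 and q_2* = 10.3185.
Utility at the optimum: U(10.3185, 10.3185) = 10.3185.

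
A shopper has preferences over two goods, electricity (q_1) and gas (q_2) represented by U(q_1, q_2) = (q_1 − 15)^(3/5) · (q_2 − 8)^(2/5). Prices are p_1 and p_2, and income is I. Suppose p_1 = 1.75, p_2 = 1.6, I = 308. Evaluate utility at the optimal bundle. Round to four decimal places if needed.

This is Cobb-Douglas in (q_1−15, q_2−8): tangency gives 0.6·p_2·(q_2−8) = 0.4·p_1·(q_1−15).
Substituting into the budget: q_1* = 15 + 0.6·(I − 15·p_1 − 8·p_2)/p_1, and q_2* = 8 + 0.4·(…)/p_2.
Discretionary income = 308 − 15·1.75 − 8·1.6 = 268.95; q_1* = 15 + 0.6·268.95/1.75 = 107.2114; q_2* = 8 + 0.4·268.95/1.6 = 75.2375.
Utility at the optimum: U(107.2114, 75.2375) = 81.2672.

V = 81.2672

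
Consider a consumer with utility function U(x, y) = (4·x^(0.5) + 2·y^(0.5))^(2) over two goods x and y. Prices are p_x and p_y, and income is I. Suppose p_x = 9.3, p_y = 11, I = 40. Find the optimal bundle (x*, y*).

MRS = MU_x/MU_y = 2·(y/x)^(0.5). Set equal to p_x/p_y.
Hence y/x = ((1/2)·p_x/p_y)^(1/(0.5)), i.e. raised to the 2 power.
Substitute y = (y/x)·x into the budget: x* = I/(p_x + p_y·(y/x)).
Numerically y/x = 0.178698, so x* = 40/(9.3 + 11·0.178698) = 3.5506 and y* = 0.178698·3.5506 = 0.6345.

x* = 3.5506, y* = 0.6345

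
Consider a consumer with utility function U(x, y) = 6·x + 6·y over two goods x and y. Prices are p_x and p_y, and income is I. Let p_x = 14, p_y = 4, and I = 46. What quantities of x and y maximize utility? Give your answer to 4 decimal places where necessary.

Perfect substitutes: compare marginal utility per dollar. 6/p_x vs 6/p_y → 0.4286 vs 1.5.
y gives more utility per dollar, so spend all income on y: y* = I/p_y, x* = 0.
Numerically: x* = 0, y* = 11.5.

x* = 0, y* = 11.5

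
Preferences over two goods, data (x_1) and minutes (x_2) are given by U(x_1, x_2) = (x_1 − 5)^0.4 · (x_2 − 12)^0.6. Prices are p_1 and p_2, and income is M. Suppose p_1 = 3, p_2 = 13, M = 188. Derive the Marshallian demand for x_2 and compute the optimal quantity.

x_2* = 12.7846

Substituting into the budget: x_1* = 5 + 0.4·(M − 5·p_1 − 12·p_2)/p_1, and x_2* = 12 + 0.6·(…)/p_2.
Discretionary income = 188 − 5·3 − 12·13 = 17; x_2* = 12 + 0.6·17/13 = 12.7846.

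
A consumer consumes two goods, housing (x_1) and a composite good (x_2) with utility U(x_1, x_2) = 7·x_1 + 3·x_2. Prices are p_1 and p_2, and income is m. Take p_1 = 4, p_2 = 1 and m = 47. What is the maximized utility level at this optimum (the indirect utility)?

V = 141

Perfect substitutes: compare marginal utility per dollar. 7/p_1 vs 3/p_2 → 1.75 vs 3.
x_2 gives more utility per dollar, so spend all income on x_2: x_2* = m/p_2, x_1* = 0.
Numerically: x_1* = 0, x_2* = 47.
Utility at the optimum: U(0, 47) = 141.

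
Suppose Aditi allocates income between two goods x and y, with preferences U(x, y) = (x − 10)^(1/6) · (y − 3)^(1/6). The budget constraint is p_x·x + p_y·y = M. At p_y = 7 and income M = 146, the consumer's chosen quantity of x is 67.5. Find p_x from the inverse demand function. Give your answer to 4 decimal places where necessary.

MRS = (y−3)/(x−10). Tangency with p_x/p_y gives y−3 = (p_x/p_y)·(x−10).
Substituting into the budget: x* = 10 + 0.5·(M − 10·p_x − 3·p_y)/p_x, and y* = 3 + 0.5·(…)/p_y.
Set x* = 67.5 in the demand function and solve for p_x: p_x = 1.

p_x = 1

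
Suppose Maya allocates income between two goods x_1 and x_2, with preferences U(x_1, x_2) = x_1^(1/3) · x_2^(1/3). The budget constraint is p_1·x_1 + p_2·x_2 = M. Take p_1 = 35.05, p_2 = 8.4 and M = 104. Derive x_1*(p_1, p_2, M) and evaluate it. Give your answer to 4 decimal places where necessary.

x_1* = 1.4836

Tangency: MRS = x_2/x_1 = p_1/p_2.
Rearranging, p_2·x_2 = p_1·x_1. Substituting into the budget gives p_1·x_1·(1 + 1) = M.
Demand: x_1*(p_1,p_2,M) = 0.5·M/p_1 and x_2* = 0.5·M/p_2.
At p_1=35.05, p_2=8.4, M=104: x_1* = 0.5·104/35.05 = 1.4836.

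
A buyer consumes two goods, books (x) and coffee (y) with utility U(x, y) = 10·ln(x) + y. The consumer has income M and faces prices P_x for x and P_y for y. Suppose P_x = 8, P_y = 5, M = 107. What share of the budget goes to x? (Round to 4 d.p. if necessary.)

share on x = 0.4673

So x*(P_x,P_y) = 10·P_y/P_x, independent of income; and y* = (M − 10·P_y)/P_y.
At the given prices: x* = 10·5/8 = 6.25, and y* = 11.4.
Expenditure on x: 8·6.25 = 50; share = 0.4673.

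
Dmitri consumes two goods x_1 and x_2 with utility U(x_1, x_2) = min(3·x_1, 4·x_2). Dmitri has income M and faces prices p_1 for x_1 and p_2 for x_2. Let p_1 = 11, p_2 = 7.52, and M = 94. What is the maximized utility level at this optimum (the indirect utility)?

Leontief preferences: the optimum is at the kink where x_1/4 = x_2/3, i.e. x_2 = (3/4)·x_1.
Budget: p_1·x_1 + p_2·(3/4)·x_1 = M, so (4·p_1 + 3·p_2)·x_1 = 4·M.
Demand: x_1*(p_1,p_2,M) = 4·M/(4·p_1 + 3·p_2), x_2* = 3·M/(4·p_1 + 3·p_2).
Here 4·11 + 3·7.52 = 66.56, giving x_1* = 5.649 and x_2* = 4.2368.
Utility at the optimum: U(5.649, 4.2368) = 16.9471.

V = 16.9471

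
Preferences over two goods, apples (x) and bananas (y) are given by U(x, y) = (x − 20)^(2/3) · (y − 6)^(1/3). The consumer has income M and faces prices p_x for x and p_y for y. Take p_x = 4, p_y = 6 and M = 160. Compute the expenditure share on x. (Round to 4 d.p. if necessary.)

This is Cobb-Douglas in (x−20, y−6): tangency gives 2/3·p_y·(y−6) = 1/3·p_x·(x−20).
After buying the subsistence bundle (20, 6), a share 2/3 of the remaining income goes to x: x* = 20 + 2/3·(M − 20p_x − 6p_y)/p_x.
Discretionary income = 160 − 20·4 − 6·6 = 44; x* = 20 + 2/3·44/4 = 27.3333; y* = 6 + 1/3·44/6 = 8.4444.
Expenditure on x: 4·27.3333 = 109.3333; share = 0.6833.

share on x = 0.6833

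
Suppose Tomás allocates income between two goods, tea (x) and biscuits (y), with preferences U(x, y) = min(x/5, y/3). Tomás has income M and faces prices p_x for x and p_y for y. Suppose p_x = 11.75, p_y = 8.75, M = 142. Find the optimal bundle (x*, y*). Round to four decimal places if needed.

x* = 8.3529, y* = 5.0118

With perfect complements, no substitution: consume in ratio x:y = 5:3.
Budget: p_x·x + p_y·(3/5)·x = M, so (5·p_x + 3·p_y)·x = 5·M.
Demand: x*(p_x,p_y,M) = 5·M/(5·p_x + 3·p_y), y* = 3·M/(5·p_x + 3·p_y).
Here 5·11.75 + 3·8.75 = 85, giving x* = 8.3529 and y* = 5.0118.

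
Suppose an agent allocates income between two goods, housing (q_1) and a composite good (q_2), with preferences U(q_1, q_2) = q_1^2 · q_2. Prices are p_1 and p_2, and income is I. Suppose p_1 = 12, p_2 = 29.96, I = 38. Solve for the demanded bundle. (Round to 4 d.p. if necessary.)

q_1* = 2.1111, q_2* = 0.4228

Demand: q_1*(p_1,p_2,I) = 2/3·I/p_1 and q_2* = 1/3·I/p_2.
At p_1=12, p_2=29.96, I=38: q_1* = 2/3·38/12 = 2.1111, q_2* = 0.4228.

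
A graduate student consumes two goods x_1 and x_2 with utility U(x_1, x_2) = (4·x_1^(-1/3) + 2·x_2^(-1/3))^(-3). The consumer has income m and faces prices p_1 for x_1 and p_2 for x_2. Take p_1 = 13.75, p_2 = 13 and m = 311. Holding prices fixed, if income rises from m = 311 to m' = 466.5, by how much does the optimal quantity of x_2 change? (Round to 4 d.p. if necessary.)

Δx_2* = 4.4211

MU_x_1 ∝ 4·x_1^(-4/3), MU_x_2 ∝ 2·x_2^(-4/3), so MRS = 2·(x_2/x_1)^(4/3) = p_1/p_2.
Solve for the ratio: x_2/x_1 = [(1/2)·p_1/p_2]^(0.75).
Substitute x_2 = (x_2/x_1)·x_1 into the budget: x_1* = m/(p_1 + p_2·(x_2/x_1)).
Numerically x_2/x_1 = 0.62015, so x_1* = 311/(13.75 + 13·0.62015) = 14.2582 and x_2* = 0.62015·14.2582 = 8.8423.
At m' = 466.5: x_2* = 13.2634. Change: 13.2634 − 8.8423 = 4.4211.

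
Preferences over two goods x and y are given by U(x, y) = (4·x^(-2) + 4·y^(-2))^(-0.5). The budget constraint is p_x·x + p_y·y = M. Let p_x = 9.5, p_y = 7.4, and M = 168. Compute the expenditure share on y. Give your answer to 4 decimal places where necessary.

share on y = 0.4585

MRS = MU_x/MU_y = (y/x)^(3). Set equal to p_x/p_y.
Hence y/x = (p_x/p_y)^(1/(3)), i.e. raised to the 1/3 power.
With the ratio pinned down, the budget gives x* = M/(p_x + p_y·(y/x)) and y* = (y/x)·x*.
Numerically y/x = 1.086836, so x* = 168/(9.5 + 7.4·1.086836) = 9.5767 and y* = 1.086836·9.5767 = 10.4083.
Expenditure on y: 7.4·10.4083 = 77.0214; share = 0.4585.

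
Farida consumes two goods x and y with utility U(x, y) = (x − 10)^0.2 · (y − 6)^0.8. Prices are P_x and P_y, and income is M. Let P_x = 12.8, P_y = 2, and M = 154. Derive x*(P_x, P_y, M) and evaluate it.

Discretionary income = 154 − 10·12.8 − 6·2 = 14; x* = 10 + 0.2·14/12.8 = 10.2188.

x* = 10.2188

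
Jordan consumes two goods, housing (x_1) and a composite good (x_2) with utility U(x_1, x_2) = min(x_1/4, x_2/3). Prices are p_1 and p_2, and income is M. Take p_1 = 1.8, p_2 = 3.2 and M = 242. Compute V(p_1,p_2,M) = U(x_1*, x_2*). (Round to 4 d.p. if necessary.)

V = 14.4048

With perfect complements, no substitution: consume in ratio x_1:x_2 = 4:3.
Budget: p_1·x_1 + p_2·(3/4)·x_1 = M, so (4·p_1 + 3·p_2)·x_1 = 4·M.
Demand: x_1*(p_1,p_2,M) = 4·M/(4·p_1 + 3·p_2), x_2* = 3·M/(4·p_1 + 3·p_2).
Here 4·1.8 + 3·3.2 = 16.8, giving x_1* = 57.619 and x_2* = 43.2143.
Utility at the optimum: U(57.619, 43.2143) = 14.4048.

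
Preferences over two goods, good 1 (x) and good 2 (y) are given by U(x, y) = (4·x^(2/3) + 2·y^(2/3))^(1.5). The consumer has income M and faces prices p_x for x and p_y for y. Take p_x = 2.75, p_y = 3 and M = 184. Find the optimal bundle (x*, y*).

x* = 60.5493, y* = 5.8298

MRS = MU_x/MU_y = 2·(y/x)^(1/3). Set equal to p_x/p_y.
Hence y/x = ((1/2)·p_x/p_y)^(1/(1/3)), i.e. raised to the 3 power.
Substitute y = (y/x)·x into the budget: x* = M/(p_x + p_y·(y/x)).
Numerically y/x = 0.096282, so x* = 184/(2.75 + 3·0.096282) = 60.5493 and y* = 0.096282·60.5493 = 5.8298.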